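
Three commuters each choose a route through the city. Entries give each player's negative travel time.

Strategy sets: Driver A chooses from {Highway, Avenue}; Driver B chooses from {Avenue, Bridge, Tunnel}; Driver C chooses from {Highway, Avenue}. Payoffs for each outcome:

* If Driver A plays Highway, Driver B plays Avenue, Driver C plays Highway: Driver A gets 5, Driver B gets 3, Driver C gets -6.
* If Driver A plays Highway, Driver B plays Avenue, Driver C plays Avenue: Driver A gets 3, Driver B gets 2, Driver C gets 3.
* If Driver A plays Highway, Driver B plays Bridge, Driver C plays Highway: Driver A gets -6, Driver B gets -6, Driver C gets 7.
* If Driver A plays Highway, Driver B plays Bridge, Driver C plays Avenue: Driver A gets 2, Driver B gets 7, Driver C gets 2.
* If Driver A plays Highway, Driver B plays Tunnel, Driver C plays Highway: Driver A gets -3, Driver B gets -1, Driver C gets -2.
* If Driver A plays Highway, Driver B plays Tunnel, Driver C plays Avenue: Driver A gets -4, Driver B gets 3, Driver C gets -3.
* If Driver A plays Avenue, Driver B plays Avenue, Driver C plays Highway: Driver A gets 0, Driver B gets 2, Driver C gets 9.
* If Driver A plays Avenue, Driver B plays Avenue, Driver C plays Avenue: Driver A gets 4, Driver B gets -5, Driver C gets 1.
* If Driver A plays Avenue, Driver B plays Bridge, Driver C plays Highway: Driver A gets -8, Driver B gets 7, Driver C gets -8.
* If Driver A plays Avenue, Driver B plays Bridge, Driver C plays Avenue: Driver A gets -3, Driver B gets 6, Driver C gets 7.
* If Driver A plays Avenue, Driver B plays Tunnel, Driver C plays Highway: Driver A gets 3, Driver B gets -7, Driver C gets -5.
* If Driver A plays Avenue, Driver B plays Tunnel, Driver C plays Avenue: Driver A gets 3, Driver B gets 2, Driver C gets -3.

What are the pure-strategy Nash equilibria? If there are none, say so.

There is no pure-strategy Nash equilibrium.

Driver A against (Avenue, Highway): payoffs 5, 0 → best response Highway.
Driver A against (Avenue, Avenue): payoffs 3, 4 → best response Avenue.
Driver A against (Bridge, Highway): payoffs -6, -8 → best response Highway.
Driver A against (Bridge, Avenue): payoffs 2, -3 → best response Highway.
Driver A against (Tunnel, Highway): payoffs -3, 3 → best response Avenue.
Driver A against (Tunnel, Avenue): payoffs -4, 3 → best response Avenue.
Driver B against (Highway, Highway): payoffs 3, -6, -1 → best response Avenue.
Driver B against (Highway, Avenue): payoffs 2, 7, 3 → best response Bridge.
Driver B against (Avenue, Highway): payoffs 2, 7, -7 → best response Bridge.
Driver B against (Avenue, Avenue): payoffs -5, 6, 2 → best response Bridge.
Driver C against (Highway, Avenue): payoffs -6, 3 → best response Avenue.
Driver C against (Highway, Bridge): payoffs 7, 2 → best response Highway.
Driver C against (Highway, Tunnel): payoffs -2, -3 → best response Highway.
Driver C against (Avenue, Avenue): payoffs 9, 1 → best response Highway.
Driver C against (Avenue, Bridge): payoffs -8, 7 → best response Avenue.
Driver C against (Avenue, Tunnel): payoffs -5, -3 → best response Avenue.
No profile is a mutual best response for all players.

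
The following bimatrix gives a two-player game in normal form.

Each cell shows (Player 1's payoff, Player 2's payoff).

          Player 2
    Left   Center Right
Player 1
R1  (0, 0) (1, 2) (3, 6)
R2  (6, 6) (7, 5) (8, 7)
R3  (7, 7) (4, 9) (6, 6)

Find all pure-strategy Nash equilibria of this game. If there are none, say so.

(R1, Left): Player 1 can switch to R2 (0 → 6). Not NE.
(R1, Center): Player 1 can switch to R2 (1 → 7). Not NE.
(R1, Right): Player 1 can switch to R2 (3 → 8). Not NE.
(R2, Left): Player 1 can switch to R3 (6 → 7). Not NE.
(R2, Center): Player 2 can switch to Left (5 → 6). Not NE.
(R2, Right): Player 1 gets 8, best alternative 6; Player 2 gets 7, best alternative 6. No profitable deviation — NE.
(R3, Left): Player 2 can switch to Center (7 → 9). Not NE.
(R3, Center): Player 1 can switch to R2 (4 → 7). Not NE.
(R3, Right): Player 1 can switch to R2 (6 → 8). Not NE.

Pure NE: (R2, Right)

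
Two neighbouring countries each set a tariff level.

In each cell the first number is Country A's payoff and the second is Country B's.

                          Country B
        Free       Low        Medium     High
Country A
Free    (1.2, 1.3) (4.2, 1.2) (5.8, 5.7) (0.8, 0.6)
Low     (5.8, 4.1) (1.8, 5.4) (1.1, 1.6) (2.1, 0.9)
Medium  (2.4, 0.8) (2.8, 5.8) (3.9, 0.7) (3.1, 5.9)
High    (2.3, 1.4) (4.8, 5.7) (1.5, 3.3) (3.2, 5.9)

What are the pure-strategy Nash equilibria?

Mark each player's best response to every combination of opponents' strategies; a profile where every player is best-responding is a pure Nash equilibrium.
Country A against Free: payoffs 1.2, 5.8, 2.4, 2.3 → best response Low.
Country A against Low: payoffs 4.2, 1.8, 2.8, 4.8 → best response High.
Country A against Medium: payoffs 5.8, 1.1, 3.9, 1.5 → best response Free.
Country A against High: payoffs 0.8, 2.1, 3.1, 3.2 → best response High.
Country B against Free: payoffs 1.3, 1.2, 5.7, 0.6 → best response Medium.
Country B against Low: payoffs 4.1, 5.4, 1.6, 0.9 → best response Low.
Country B against Medium: payoffs 0.8, 5.8, 0.7, 5.9 → best response High.
Country B against High: payoffs 1.4, 5.7, 3.3, 5.9 → best response High.
Mutual best responses: (Free, Medium); (High, High).

Pure-strategy Nash equilibria: (Free, Medium); (High, High)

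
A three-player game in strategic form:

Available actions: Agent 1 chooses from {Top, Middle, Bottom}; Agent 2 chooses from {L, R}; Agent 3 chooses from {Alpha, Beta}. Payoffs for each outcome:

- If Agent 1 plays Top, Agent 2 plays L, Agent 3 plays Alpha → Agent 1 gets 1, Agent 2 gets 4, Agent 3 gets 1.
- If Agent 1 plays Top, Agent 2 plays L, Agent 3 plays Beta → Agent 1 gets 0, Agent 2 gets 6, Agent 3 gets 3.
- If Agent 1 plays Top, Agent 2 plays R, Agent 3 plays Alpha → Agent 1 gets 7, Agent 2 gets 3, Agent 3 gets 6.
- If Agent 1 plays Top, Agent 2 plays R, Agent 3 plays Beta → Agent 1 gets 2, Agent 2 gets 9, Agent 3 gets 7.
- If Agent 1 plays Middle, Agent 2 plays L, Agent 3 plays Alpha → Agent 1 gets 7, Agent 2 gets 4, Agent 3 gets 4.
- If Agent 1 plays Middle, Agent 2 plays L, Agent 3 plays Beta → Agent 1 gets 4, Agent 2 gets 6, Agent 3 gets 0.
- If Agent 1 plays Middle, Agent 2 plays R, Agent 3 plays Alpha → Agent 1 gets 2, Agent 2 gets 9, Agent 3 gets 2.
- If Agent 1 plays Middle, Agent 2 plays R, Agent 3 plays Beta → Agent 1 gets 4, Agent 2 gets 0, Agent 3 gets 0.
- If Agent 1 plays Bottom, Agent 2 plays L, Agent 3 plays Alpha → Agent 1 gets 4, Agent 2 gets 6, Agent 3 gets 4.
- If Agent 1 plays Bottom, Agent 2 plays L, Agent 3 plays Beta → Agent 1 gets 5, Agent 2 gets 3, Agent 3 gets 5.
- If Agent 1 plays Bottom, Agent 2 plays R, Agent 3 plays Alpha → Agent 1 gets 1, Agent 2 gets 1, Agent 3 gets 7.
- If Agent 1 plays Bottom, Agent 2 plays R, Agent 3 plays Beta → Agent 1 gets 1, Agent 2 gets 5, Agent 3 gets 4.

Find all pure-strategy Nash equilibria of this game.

Agent 1 against (L, Alpha): payoffs 1, 7, 4 → best response Middle.
Agent 1 against (L, Beta): payoffs 0, 4, 5 → best response Bottom.
Agent 1 against (R, Alpha): payoffs 7, 2, 1 → best response Top.
Agent 1 against (R, Beta): payoffs 2, 4, 1 → best response Middle.
Agent 2 against (Top, Alpha): payoffs 4, 3 → best response L.
Agent 2 against (Top, Beta): payoffs 6, 9 → best response R.
Agent 2 against (Middle, Alpha): payoffs 4, 9 → best response R.
Agent 2 against (Middle, Beta): payoffs 6, 0 → best response L.
Agent 2 against (Bottom, Alpha): payoffs 6, 1 → best response L.
Agent 2 against (Bottom, Beta): payoffs 3, 5 → best response R.
Agent 3 against (Top, L): payoffs 1, 3 → best response Beta.
Agent 3 against (Top, R): payoffs 6, 7 → best response Beta.
Agent 3 against (Middle, L): payoffs 4, 0 → best response Alpha.
Agent 3 against (Middle, R): payoffs 2, 0 → best response Alpha.
Agent 3 against (Bottom, L): payoffs 4, 5 → best response Beta.
Agent 3 against (Bottom, R): payoffs 7, 4 → best response Alpha.
No profile is a mutual best response for all players.

No pure-strategy Nash equilibrium.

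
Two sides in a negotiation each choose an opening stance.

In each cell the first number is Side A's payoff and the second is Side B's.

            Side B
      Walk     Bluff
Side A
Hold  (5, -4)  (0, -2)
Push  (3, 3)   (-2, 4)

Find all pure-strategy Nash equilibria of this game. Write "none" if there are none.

(Hold, Walk): Side B can switch to Bluff (-4 → -2). Not NE.
(Hold, Bluff): Side A gets 0, best alternative -2; Side B gets -2, best alternative -4. No profitable deviation — NE.
(Push, Walk): Side A can switch to Hold (3 → 5). Not NE.
(Push, Bluff): Side A can switch to Hold (-2 → 0). Not NE.

(Hold, Bluff)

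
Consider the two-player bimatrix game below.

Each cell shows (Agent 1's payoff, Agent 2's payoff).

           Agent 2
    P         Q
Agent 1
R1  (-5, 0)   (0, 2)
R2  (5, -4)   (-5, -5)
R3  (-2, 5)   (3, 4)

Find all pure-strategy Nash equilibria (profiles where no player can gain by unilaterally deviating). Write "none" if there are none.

(R2, P)

Mark each player's best response to every combination of opponents' strategies; a profile where every player is best-responding is a pure Nash equilibrium.
Agent 1 against P: payoffs -5, 5, -2 → best response R2.
Agent 1 against Q: payoffs 0, -5, 3 → best response R3.
Agent 2 against R1: payoffs 0, 2 → best response Q.
Agent 2 against R2: payoffs -4, -5 → best response P.
Agent 2 against R3: payoffs 5, 4 → best response P.
Mutual best responses: (R2, P).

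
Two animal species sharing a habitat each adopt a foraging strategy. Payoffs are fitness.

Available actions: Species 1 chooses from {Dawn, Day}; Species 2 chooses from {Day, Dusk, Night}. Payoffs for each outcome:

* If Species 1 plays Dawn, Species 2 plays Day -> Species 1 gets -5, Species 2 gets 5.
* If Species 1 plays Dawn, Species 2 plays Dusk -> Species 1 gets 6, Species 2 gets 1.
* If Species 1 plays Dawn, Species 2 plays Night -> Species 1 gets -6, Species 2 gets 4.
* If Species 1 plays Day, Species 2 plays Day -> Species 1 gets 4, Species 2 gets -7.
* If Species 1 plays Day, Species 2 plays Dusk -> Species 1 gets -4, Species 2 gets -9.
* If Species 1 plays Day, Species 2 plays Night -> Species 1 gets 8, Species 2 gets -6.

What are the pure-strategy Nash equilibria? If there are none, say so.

For each strategy profile, look for a profitable unilateral deviation.
(Dawn, Day): Species 1 can switch to Day (-5 → 4). Not NE.
(Dawn, Dusk): Species 2 can switch to Day (1 → 5). Not NE.
(Dawn, Night): Species 1 can switch to Day (-6 → 8). Not NE.
(Day, Day): Species 2 can switch to Night (-7 → -6). Not NE.
(Day, Dusk): Species 1 can switch to Dawn (-4 → 6). Not NE.
(Day, Night): Species 1 gets 8, best alternative -6; Species 2 gets -6, best alternative -7. No profitable deviation — NE.

The unique pure-strategy Nash equilibrium is (Day, Night).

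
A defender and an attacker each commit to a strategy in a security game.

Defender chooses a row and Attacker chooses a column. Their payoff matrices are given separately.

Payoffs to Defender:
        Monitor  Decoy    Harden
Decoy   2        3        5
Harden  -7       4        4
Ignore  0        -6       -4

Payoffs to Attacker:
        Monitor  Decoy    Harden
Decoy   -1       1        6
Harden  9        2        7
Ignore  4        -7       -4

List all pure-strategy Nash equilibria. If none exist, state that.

Pure NE: (Decoy, Harden)

Mark each player's best response to every combination of opponents' strategies; a profile where every player is best-responding is a pure Nash equilibrium.
Defender against Monitor: payoffs 2, -7, 0 → best response Decoy.
Defender against Decoy: payoffs 3, 4, -6 → best response Harden.
Defender against Harden: payoffs 5, 4, -4 → best response Decoy.
Attacker against Decoy: payoffs -1, 1, 6 → best response Harden.
Attacker against Harden: payoffs 9, 2, 7 → best response Monitor.
Attacker against Ignore: payoffs 4, -7, -4 → best response Monitor.
Mutual best responses: (Decoy, Harden).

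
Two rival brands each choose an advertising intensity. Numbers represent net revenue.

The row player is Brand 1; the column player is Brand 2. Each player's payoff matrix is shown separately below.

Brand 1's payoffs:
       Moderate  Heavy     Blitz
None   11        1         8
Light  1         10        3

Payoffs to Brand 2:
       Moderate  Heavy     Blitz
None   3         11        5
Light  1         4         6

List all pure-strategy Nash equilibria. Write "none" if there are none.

There is no pure-strategy Nash equilibrium.

(None, Moderate): Brand 2 can switch to Heavy (3 → 11). Not NE.
(None, Heavy): Brand 1 can switch to Light (1 → 10). Not NE.
(None, Blitz): Brand 2 can switch to Heavy (5 → 11). Not NE.
(Light, Moderate): Brand 1 can switch to None (1 → 11). Not NE.
(Light, Heavy): Brand 2 can switch to Blitz (4 → 6). Not NE.
(Light, Blitz): Brand 1 can switch to None (3 → 8). Not NE.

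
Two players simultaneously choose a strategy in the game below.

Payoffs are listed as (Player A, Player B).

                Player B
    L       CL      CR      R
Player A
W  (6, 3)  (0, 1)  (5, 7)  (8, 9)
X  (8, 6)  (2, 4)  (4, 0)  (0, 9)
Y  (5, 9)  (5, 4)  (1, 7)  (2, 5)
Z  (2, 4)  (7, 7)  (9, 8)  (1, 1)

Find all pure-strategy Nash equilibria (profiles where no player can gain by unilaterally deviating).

Player A against L: payoffs 6, 8, 5, 2 → best response X.
Player A against CL: payoffs 0, 2, 5, 7 → best response Z.
Player A against CR: payoffs 5, 4, 1, 9 → best response Z.
Player A against R: payoffs 8, 0, 2, 1 → best response W.
Player B against W: payoffs 3, 1, 7, 9 → best response R.
Player B against X: payoffs 6, 4, 0, 9 → best response R.
Player B against Y: payoffs 9, 4, 7, 5 → best response L.
Player B against Z: payoffs 4, 7, 8, 1 → best response CR.
Mutual best responses: (W, R); (Z, CR).

Pure-strategy Nash equilibria: (W, R), (Z, CR)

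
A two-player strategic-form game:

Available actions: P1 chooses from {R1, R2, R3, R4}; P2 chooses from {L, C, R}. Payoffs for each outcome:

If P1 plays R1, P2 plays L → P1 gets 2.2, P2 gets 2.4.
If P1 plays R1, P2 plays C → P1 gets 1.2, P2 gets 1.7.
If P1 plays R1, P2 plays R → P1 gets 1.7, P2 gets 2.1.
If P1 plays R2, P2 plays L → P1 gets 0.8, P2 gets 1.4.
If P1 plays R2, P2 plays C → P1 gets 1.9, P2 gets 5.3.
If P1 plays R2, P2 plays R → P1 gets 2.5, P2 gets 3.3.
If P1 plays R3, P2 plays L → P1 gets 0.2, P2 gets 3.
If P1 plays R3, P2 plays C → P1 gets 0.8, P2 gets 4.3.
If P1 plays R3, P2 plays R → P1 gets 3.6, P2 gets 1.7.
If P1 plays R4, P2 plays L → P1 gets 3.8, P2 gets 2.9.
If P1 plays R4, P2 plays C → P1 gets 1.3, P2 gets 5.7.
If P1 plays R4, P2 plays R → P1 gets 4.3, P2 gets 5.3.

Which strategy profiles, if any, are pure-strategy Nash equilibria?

For each player, find the best response to each opponent profile; mutual best responses are the pure NE.
P1 against L: payoffs 2.2, 0.8, 0.2, 3.8 → best response R4.
P1 against C: payoffs 1.2, 1.9, 0.8, 1.3 → best response R2.
P1 against R: payoffs 1.7, 2.5, 3.6, 4.3 → best response R4.
P2 against R1: payoffs 2.4, 1.7, 2.1 → best response L.
P2 against R2: payoffs 1.4, 5.3, 3.3 → best response C.
P2 against R3: payoffs 3, 4.3, 1.7 → best response C.
P2 against R4: payoffs 2.9, 5.7, 5.3 → best response C.
Mutual best responses: (R2, C).

(R2, C)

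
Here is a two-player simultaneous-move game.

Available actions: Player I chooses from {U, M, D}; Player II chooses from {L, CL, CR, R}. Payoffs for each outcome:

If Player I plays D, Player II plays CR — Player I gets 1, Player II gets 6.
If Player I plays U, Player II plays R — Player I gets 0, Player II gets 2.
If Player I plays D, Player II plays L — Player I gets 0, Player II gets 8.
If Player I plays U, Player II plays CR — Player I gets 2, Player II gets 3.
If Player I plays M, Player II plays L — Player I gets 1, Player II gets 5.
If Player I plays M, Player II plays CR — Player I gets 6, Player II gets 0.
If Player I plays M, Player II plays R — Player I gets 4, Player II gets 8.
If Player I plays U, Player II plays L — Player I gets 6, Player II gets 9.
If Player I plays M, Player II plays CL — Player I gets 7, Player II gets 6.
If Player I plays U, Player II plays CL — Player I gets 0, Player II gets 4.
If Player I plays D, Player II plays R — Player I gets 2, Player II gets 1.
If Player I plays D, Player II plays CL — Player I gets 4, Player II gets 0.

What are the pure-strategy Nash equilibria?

Player I against L: payoffs 6, 1, 0 → best response U.
Player I against CL: payoffs 0, 7, 4 → best response M.
Player I against CR: payoffs 2, 6, 1 → best response M.
Player I against R: payoffs 0, 4, 2 → best response M.
Player II against U: payoffs 9, 4, 3, 2 → best response L.
Player II against M: payoffs 5, 6, 0, 8 → best response R.
Player II against D: payoffs 8, 0, 6, 1 → best response L.
Mutual best responses: (U, L); (M, R).

(U, L), (M, R)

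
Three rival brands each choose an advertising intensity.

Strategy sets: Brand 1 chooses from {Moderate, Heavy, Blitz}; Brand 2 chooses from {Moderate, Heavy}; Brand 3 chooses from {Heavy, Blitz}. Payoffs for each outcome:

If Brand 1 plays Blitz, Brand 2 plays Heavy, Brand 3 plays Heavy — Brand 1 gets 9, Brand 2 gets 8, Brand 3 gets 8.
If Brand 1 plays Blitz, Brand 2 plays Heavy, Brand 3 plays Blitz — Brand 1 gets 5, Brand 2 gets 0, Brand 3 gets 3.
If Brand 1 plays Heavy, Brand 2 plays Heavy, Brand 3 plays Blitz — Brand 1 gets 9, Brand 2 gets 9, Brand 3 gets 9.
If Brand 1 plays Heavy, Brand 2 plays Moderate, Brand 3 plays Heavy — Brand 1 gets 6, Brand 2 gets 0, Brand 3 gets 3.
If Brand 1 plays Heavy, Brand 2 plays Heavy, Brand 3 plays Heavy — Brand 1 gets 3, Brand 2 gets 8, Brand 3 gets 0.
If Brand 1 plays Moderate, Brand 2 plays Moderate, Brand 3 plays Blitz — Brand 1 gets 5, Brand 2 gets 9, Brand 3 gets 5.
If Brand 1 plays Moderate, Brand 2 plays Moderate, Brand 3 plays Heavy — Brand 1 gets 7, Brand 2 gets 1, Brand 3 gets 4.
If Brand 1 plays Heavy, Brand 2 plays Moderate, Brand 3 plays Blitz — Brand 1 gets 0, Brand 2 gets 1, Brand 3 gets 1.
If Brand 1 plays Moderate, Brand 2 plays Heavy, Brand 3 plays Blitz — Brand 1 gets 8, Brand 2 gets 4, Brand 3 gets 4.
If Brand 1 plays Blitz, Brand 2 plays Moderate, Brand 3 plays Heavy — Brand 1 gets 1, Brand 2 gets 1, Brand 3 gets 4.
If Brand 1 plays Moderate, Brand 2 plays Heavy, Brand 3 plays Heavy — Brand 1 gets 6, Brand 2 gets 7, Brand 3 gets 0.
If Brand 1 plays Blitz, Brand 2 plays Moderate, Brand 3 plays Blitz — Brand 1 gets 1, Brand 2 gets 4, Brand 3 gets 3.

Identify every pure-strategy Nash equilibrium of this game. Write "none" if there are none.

Pure-strategy Nash equilibria: (Moderate, Moderate, Blitz) and (Heavy, Heavy, Blitz) and (Blitz, Heavy, Heavy)

Brand 1 against (Moderate, Heavy): payoffs 7, 6, 1 → best response Moderate.
Brand 1 against (Moderate, Blitz): payoffs 5, 0, 1 → best response Moderate.
Brand 1 against (Heavy, Heavy): payoffs 6, 3, 9 → best response Blitz.
Brand 1 against (Heavy, Blitz): payoffs 8, 9, 5 → best response Heavy.
Brand 2 against (Moderate, Heavy): payoffs 1, 7 → best response Heavy.
Brand 2 against (Moderate, Blitz): payoffs 9, 4 → best response Moderate.
Brand 2 against (Heavy, Heavy): payoffs 0, 8 → best response Heavy.
Brand 2 against (Heavy, Blitz): payoffs 1, 9 → best response Heavy.
Brand 2 against (Blitz, Heavy): payoffs 1, 8 → best response Heavy.
Brand 2 against (Blitz, Blitz): payoffs 4, 0 → best response Moderate.
Brand 3 against (Moderate, Moderate): payoffs 4, 5 → best response Blitz.
Brand 3 against (Moderate, Heavy): payoffs 0, 4 → best response Blitz.
Brand 3 against (Heavy, Moderate): payoffs 3, 1 → best response Heavy.
Brand 3 against (Heavy, Heavy): payoffs 0, 9 → best response Blitz.
Brand 3 against (Blitz, Moderate): payoffs 4, 3 → best response Heavy.
Brand 3 against (Blitz, Heavy): payoffs 8, 3 → best response Heavy.
Mutual best responses: (Moderate, Moderate, Blitz); (Heavy, Heavy, Blitz); (Blitz, Heavy, Heavy).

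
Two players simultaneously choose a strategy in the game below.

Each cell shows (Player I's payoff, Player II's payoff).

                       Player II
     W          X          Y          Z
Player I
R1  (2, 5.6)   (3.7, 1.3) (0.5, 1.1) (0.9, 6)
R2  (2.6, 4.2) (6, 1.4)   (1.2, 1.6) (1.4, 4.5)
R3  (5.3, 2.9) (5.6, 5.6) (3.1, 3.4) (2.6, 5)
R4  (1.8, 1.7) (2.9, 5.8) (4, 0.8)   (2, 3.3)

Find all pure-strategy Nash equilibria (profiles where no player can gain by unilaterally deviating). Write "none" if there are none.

No pure-strategy Nash equilibrium.

Check each profile: it is a Nash equilibrium iff no player can strictly gain by switching unilaterally.
(R1, W): Player I can switch to R2 (2 → 2.6). Not NE.
(R1, X): Player I can switch to R2 (3.7 → 6). Not NE.
(R1, Y): Player I can switch to R2 (0.5 → 1.2). Not NE.
(R1, Z): Player I can switch to R2 (0.9 → 1.4). Not NE.
(R2, W): Player I can switch to R3 (2.6 → 5.3). Not NE.
(R2, X): Player II can switch to W (1.4 → 4.2). Not NE.
(The remaining 10 profiles each have a profitable deviation by the same check.)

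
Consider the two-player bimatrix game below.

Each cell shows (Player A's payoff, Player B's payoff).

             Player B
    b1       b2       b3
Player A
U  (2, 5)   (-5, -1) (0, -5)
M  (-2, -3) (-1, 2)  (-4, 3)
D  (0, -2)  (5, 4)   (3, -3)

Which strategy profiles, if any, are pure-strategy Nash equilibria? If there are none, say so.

Pure-strategy Nash equilibria: (U, b1), (D, b2)

For each strategy profile, look for a profitable unilateral deviation.
(U, b1): Player A gets 2, best alternative 0; Player B gets 5, best alternative -1. No profitable deviation — NE.
(U, b2): Player A can switch to M (-5 → -1). Not NE.
(U, b3): Player A can switch to D (0 → 3). Not NE.
(M, b1): Player A can switch to U (-2 → 2). Not NE.
(M, b2): Player A can switch to D (-1 → 5). Not NE.
(M, b3): Player A can switch to U (-4 → 0). Not NE.
(D, b1): Player A can switch to U (0 → 2). Not NE.
(D, b2): Player A gets 5, best alternative -1; Player B gets 4, best alternative -2. No profitable deviation — NE.
(D, b3): Player B can switch to b1 (-3 → -2). Not NE.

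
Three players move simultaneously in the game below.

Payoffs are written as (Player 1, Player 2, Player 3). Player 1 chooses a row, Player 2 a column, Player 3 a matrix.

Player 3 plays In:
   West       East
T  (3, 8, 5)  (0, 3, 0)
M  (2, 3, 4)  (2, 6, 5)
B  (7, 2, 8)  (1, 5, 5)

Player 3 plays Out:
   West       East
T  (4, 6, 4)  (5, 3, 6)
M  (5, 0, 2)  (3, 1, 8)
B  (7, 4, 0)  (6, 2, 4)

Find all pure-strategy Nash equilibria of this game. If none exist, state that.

Player 1 against (West, In): payoffs 3, 2, 7 → best response B.
Player 1 against (West, Out): payoffs 4, 5, 7 → best response B.
Player 1 against (East, In): payoffs 0, 2, 1 → best response M.
Player 1 against (East, Out): payoffs 5, 3, 6 → best response B.
Player 2 against (T, In): payoffs 8, 3 → best response West.
Player 2 against (T, Out): payoffs 6, 3 → best response West.
Player 2 against (M, In): payoffs 3, 6 → best response East.
Player 2 against (M, Out): payoffs 0, 1 → best response East.
Player 2 against (B, In): payoffs 2, 5 → best response East.
Player 2 against (B, Out): payoffs 4, 2 → best response West.
Player 3 against (T, West): payoffs 5, 4 → best response In.
Player 3 against (T, East): payoffs 0, 6 → best response Out.
Player 3 against (M, West): payoffs 4, 2 → best response In.
Player 3 against (M, East): payoffs 5, 8 → best response Out.
Player 3 against (B, West): payoffs 8, 0 → best response In.
Player 3 against (B, East): payoffs 5, 4 → best response In.
No profile is a mutual best response for all players.

This game has no pure Nash equilibrium.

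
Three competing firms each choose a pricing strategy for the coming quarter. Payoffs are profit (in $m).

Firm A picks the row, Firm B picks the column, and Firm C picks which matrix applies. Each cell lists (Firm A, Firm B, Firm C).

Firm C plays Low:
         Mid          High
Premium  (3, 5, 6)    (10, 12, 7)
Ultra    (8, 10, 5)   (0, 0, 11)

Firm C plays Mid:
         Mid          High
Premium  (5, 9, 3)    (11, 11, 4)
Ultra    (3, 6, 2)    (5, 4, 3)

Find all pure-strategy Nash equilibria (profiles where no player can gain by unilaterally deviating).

Check each profile: it is a Nash equilibrium iff no player can strictly gain by switching unilaterally.
(Premium, Mid, Low): Firm A can switch to Ultra (3 → 8). Not NE.
(Premium, Mid, Mid): Firm B can switch to High (9 → 11). Not NE.
(Premium, High, Low): Firm A gets 10, best alternative 0; Firm B gets 12, best alternative 5; Firm C gets 7, best alternative 4. No profitable deviation — NE.
(Premium, High, Mid): Firm C can switch to Low (4 → 7). Not NE.
(Ultra, Mid, Low): Firm A gets 8, best alternative 3; Firm B gets 10, best alternative 0; Firm C gets 5, best alternative 2. No profitable deviation — NE.
(Ultra, Mid, Mid): Firm A can switch to Premium (3 → 5). Not NE.
(Ultra, High, Low): Firm A can switch to Premium (0 → 10). Not NE.
(Ultra, High, Mid): Firm A can switch to Premium (5 → 11). Not NE.

(Premium, High, Low), (Ultra, Mid, Low)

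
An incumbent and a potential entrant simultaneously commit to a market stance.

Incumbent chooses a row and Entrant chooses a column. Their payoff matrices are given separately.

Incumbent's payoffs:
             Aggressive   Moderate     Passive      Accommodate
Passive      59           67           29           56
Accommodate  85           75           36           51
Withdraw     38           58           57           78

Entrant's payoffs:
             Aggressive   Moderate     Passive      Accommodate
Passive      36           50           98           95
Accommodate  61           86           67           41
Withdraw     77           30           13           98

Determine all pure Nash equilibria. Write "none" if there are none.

(Passive, Aggressive): Incumbent can switch to Accommodate (59 → 85). Not NE.
(Passive, Moderate): Incumbent can switch to Accommodate (67 → 75). Not NE.
(Passive, Passive): Incumbent can switch to Accommodate (29 → 36). Not NE.
(Passive, Accommodate): Incumbent can switch to Withdraw (56 → 78). Not NE.
(Accommodate, Aggressive): Entrant can switch to Moderate (61 → 86). Not NE.
(Accommodate, Moderate): Incumbent gets 75, best alternative 67; Entrant gets 86, best alternative 67. No profitable deviation — NE.
(Accommodate, Passive): Incumbent can switch to Withdraw (36 → 57). Not NE.
(Accommodate, Accommodate): Incumbent can switch to Passive (51 → 56). Not NE.
(Withdraw, Aggressive): Incumbent can switch to Passive (38 → 59). Not NE.
(Withdraw, Accommodate): Incumbent gets 78, best alternative 56; Entrant gets 98, best alternative 77. No profitable deviation — NE.
(The remaining 2 profiles each have a profitable deviation by the same check.)

The pure Nash equilibria are (Accommodate, Moderate), (Withdraw, Accommodate).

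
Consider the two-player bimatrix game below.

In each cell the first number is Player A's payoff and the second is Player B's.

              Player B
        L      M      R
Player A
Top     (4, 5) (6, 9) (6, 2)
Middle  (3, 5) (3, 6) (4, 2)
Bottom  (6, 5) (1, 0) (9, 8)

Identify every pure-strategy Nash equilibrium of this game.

Player A against L: payoffs 4, 3, 6 → best response Bottom.
Player A against M: payoffs 6, 3, 1 → best response Top.
Player A against R: payoffs 6, 4, 9 → best response Bottom.
Player B against Top: payoffs 5, 9, 2 → best response M.
Player B against Middle: payoffs 5, 6, 2 → best response M.
Player B against Bottom: payoffs 5, 0, 8 → best response R.
Mutual best responses: (Top, M); (Bottom, R).

The pure Nash equilibria are (Top, M) and (Bottom, R).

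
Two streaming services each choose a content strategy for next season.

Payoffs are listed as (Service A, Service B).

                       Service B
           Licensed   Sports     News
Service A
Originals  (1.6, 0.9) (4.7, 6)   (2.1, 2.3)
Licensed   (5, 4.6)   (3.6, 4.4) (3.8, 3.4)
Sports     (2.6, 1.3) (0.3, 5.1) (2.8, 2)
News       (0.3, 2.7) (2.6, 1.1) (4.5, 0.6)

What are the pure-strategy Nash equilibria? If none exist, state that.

(Originals, Sports); (Licensed, Licensed)

Mark each player's best response to every combination of opponents' strategies; a profile where every player is best-responding is a pure Nash equilibrium.
Service A against Licensed: payoffs 1.6, 5, 2.6, 0.3 → best response Licensed.
Service A against Sports: payoffs 4.7, 3.6, 0.3, 2.6 → best response Originals.
Service A against News: payoffs 2.1, 3.8, 2.8, 4.5 → best response News.
Service B against Originals: payoffs 0.9, 6, 2.3 → best response Sports.
Service B against Licensed: payoffs 4.6, 4.4, 3.4 → best response Licensed.
Service B against Sports: payoffs 1.3, 5.1, 2 → best response Sports.
Service B against News: payoffs 2.7, 1.1, 0.6 → best response Licensed.
Mutual best responses: (Originals, Sports); (Licensed, Licensed).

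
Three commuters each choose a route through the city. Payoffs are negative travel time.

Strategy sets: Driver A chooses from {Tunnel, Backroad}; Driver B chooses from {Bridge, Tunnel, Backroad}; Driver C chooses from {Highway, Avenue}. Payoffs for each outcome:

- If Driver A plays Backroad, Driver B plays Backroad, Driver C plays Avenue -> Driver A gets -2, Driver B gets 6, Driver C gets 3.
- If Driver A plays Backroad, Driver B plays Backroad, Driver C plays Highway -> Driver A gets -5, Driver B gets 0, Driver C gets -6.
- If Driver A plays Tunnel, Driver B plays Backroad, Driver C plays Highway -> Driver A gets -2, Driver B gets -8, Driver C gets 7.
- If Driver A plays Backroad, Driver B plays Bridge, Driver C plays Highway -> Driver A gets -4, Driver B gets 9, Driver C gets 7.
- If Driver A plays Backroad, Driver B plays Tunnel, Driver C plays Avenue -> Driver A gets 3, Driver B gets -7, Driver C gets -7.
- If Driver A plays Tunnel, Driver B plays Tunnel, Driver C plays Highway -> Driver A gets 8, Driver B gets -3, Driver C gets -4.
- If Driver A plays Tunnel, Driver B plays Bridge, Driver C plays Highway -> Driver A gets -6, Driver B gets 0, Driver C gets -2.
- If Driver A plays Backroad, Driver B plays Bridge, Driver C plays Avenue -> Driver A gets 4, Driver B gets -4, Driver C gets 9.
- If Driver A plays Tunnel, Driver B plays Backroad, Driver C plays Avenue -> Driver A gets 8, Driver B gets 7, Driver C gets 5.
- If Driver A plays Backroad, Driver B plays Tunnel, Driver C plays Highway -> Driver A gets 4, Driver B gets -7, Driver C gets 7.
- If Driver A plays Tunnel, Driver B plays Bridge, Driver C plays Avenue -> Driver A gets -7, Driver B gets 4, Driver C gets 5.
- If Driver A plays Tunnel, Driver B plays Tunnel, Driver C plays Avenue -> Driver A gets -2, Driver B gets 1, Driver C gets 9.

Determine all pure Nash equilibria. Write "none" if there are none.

There is no pure-strategy Nash equilibrium.

For each player, find the best response to each opponent profile; mutual best responses are the pure NE.
Driver A against (Bridge, Highway): payoffs -6, -4 → best response Backroad.
Driver A against (Bridge, Avenue): payoffs -7, 4 → best response Backroad.
Driver A against (Tunnel, Highway): payoffs 8, 4 → best response Tunnel.
Driver A against (Tunnel, Avenue): payoffs -2, 3 → best response Backroad.
Driver A against (Backroad, Highway): payoffs -2, -5 → best response Tunnel.
Driver A against (Backroad, Avenue): payoffs 8, -2 → best response Tunnel.
Driver B against (Tunnel, Highway): payoffs 0, -3, -8 → best response Bridge.
Driver B against (Tunnel, Avenue): payoffs 4, 1, 7 → best response Backroad.
Driver B against (Backroad, Highway): payoffs 9, -7, 0 → best response Bridge.
Driver B against (Backroad, Avenue): payoffs -4, -7, 6 → best response Backroad.
Driver C against (Tunnel, Bridge): payoffs -2, 5 → best response Avenue.
Driver C against (Tunnel, Tunnel): payoffs -4, 9 → best response Avenue.
Driver C against (Tunnel, Backroad): payoffs 7, 5 → best response Highway.
Driver C against (Backroad, Bridge): payoffs 7, 9 → best response Avenue.
Driver C against (Backroad, Tunnel): payoffs 7, -7 → best response Highway.
Driver C against (Backroad, Backroad): payoffs -6, 3 → best response Avenue.
No profile is a mutual best response for all players.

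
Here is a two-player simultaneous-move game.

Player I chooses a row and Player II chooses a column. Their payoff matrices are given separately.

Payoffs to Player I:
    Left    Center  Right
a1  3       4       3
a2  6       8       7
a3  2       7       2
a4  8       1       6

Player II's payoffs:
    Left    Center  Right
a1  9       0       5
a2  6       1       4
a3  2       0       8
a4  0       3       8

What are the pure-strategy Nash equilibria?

(a1, Left): Player I can switch to a2 (3 → 6). Not NE.
(a1, Center): Player I can switch to a2 (4 → 8). Not NE.
(a1, Right): Player I can switch to a2 (3 → 7). Not NE.
(a2, Left): Player I can switch to a4 (6 → 8). Not NE.
(a2, Center): Player II can switch to Left (1 → 6). Not NE.
(a2, Right): Player II can switch to Left (4 → 6). Not NE.
(a3, Left): Player I can switch to a1 (2 → 3). Not NE.
(a3, Center): Player I can switch to a2 (7 → 8). Not NE.
(a3, Right): Player I can switch to a1 (2 → 3). Not NE.
(a4, Left): Player II can switch to Center (0 → 3). Not NE.
(The remaining 2 profiles each have a profitable deviation by the same check.)

There is no pure-strategy Nash equilibrium.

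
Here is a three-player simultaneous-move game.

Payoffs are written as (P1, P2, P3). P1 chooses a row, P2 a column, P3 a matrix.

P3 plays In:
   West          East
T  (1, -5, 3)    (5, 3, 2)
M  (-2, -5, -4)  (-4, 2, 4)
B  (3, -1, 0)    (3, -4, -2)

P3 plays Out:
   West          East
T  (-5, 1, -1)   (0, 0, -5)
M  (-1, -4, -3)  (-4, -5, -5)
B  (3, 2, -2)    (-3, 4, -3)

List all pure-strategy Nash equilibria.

P1 against (West, In): payoffs 1, -2, 3 → best response B.
P1 against (West, Out): payoffs -5, -1, 3 → best response B.
P1 against (East, In): payoffs 5, -4, 3 → best response T.
P1 against (East, Out): payoffs 0, -4, -3 → best response T.
P2 against (T, In): payoffs -5, 3 → best response East.
P2 against (T, Out): payoffs 1, 0 → best response West.
P2 against (M, In): payoffs -5, 2 → best response East.
P2 against (M, Out): payoffs -4, -5 → best response West.
P2 against (B, In): payoffs -1, -4 → best response West.
P2 against (B, Out): payoffs 2, 4 → best response East.
P3 against (T, West): payoffs 3, -1 → best response In.
P3 against (T, East): payoffs 2, -5 → best response In.
P3 against (M, West): payoffs -4, -3 → best response Out.
P3 against (M, East): payoffs 4, -5 → best response In.
P3 against (B, West): payoffs 0, -2 → best response In.
P3 against (B, East): payoffs -2, -3 → best response In.
Mutual best responses: (T, East, In); (B, West, In).

(T, East, In); (B, West, In)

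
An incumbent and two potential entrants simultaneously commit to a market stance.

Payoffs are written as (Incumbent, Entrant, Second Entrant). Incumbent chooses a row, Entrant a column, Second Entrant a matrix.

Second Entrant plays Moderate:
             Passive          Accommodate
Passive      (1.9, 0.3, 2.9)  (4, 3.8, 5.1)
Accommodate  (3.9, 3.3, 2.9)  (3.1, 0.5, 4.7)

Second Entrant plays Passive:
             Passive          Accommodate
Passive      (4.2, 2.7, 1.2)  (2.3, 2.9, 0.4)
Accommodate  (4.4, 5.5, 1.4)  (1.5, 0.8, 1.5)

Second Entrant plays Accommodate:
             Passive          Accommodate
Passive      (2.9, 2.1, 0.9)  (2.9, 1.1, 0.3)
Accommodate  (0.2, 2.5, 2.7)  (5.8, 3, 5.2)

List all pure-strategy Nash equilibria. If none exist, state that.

Incumbent against (Passive, Moderate): payoffs 1.9, 3.9 → best response Accommodate.
Incumbent against (Passive, Passive): payoffs 4.2, 4.4 → best response Accommodate.
Incumbent against (Passive, Accommodate): payoffs 2.9, 0.2 → best response Passive.
Incumbent against (Accommodate, Moderate): payoffs 4, 3.1 → best response Passive.
Incumbent against (Accommodate, Passive): payoffs 2.3, 1.5 → best response Passive.
Incumbent against (Accommodate, Accommodate): payoffs 2.9, 5.8 → best response Accommodate.
Entrant against (Passive, Moderate): payoffs 0.3, 3.8 → best response Accommodate.
Entrant against (Passive, Passive): payoffs 2.7, 2.9 → best response Accommodate.
Entrant against (Passive, Accommodate): payoffs 2.1, 1.1 → best response Passive.
Entrant against (Accommodate, Moderate): payoffs 3.3, 0.5 → best response Passive.
Entrant against (Accommodate, Passive): payoffs 5.5, 0.8 → best response Passive.
Entrant against (Accommodate, Accommodate): payoffs 2.5, 3 → best response Accommodate.
Second Entrant against (Passive, Passive): payoffs 2.9, 1.2, 0.9 → best response Moderate.
Second Entrant against (Passive, Accommodate): payoffs 5.1, 0.4, 0.3 → best response Moderate.
Second Entrant against (Accommodate, Passive): payoffs 2.9, 1.4, 2.7 → best response Moderate.
Second Entrant against (Accommodate, Accommodate): payoffs 4.7, 1.5, 5.2 → best response Accommodate.
Mutual best responses: (Passive, Accommodate, Moderate); (Accommodate, Passive, Moderate); (Accommodate, Accommodate, Accommodate).

The pure Nash equilibria are (Passive, Accommodate, Moderate); (Accommodate, Passive, Moderate); (Accommodate, Accommodate, Accommodate).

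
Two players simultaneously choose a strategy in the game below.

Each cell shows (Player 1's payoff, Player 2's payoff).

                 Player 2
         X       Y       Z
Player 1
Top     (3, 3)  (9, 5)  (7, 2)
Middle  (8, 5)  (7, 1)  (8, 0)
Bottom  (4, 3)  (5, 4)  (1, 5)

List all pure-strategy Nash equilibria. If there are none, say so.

(Top, X): Player 1 can switch to Middle (3 → 8). Not NE.
(Top, Y): Player 1 gets 9, best alternative 7; Player 2 gets 5, best alternative 3. No profitable deviation — NE.
(Top, Z): Player 1 can switch to Middle (7 → 8). Not NE.
(Middle, X): Player 1 gets 8, best alternative 4; Player 2 gets 5, best alternative 1. No profitable deviation — NE.
(Middle, Y): Player 1 can switch to Top (7 → 9). Not NE.
(Middle, Z): Player 2 can switch to X (0 → 5). Not NE.
(Bottom, X): Player 1 can switch to Middle (4 → 8). Not NE.
(Bottom, Y): Player 1 can switch to Top (5 → 9). Not NE.
(Bottom, Z): Player 1 can switch to Top (1 → 7). Not NE.

(Top, Y), (Middle, X)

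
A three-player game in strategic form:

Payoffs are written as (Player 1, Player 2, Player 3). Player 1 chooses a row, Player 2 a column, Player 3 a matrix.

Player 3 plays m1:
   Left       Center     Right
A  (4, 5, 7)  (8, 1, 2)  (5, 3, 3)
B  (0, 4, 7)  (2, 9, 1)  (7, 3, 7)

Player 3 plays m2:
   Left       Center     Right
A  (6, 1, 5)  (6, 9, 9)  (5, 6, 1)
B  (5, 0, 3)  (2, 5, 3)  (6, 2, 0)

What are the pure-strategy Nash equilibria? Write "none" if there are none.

Player 1 against (Left, m1): payoffs 4, 0 → best response A.
Player 1 against (Left, m2): payoffs 6, 5 → best response A.
Player 1 against (Center, m1): payoffs 8, 2 → best response A.
Player 1 against (Center, m2): payoffs 6, 2 → best response A.
Player 1 against (Right, m1): payoffs 5, 7 → best response B.
Player 1 against (Right, m2): payoffs 5, 6 → best response B.
Player 2 against (A, m1): payoffs 5, 1, 3 → best response Left.
Player 2 against (A, m2): payoffs 1, 9, 6 → best response Center.
Player 2 against (B, m1): payoffs 4, 9, 3 → best response Center.
Player 2 against (B, m2): payoffs 0, 5, 2 → best response Center.
Player 3 against (A, Left): payoffs 7, 5 → best response m1.
Player 3 against (A, Center): payoffs 2, 9 → best response m2.
Player 3 against (A, Right): payoffs 3, 1 → best response m1.
Player 3 against (B, Left): payoffs 7, 3 → best response m1.
Player 3 against (B, Center): payoffs 1, 3 → best response m2.
Player 3 against (B, Right): payoffs 7, 0 → best response m1.
Mutual best responses: (A, Left, m1); (A, Center, m2).

The pure Nash equilibria are (A, Left, m1), (A, Center, m2).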